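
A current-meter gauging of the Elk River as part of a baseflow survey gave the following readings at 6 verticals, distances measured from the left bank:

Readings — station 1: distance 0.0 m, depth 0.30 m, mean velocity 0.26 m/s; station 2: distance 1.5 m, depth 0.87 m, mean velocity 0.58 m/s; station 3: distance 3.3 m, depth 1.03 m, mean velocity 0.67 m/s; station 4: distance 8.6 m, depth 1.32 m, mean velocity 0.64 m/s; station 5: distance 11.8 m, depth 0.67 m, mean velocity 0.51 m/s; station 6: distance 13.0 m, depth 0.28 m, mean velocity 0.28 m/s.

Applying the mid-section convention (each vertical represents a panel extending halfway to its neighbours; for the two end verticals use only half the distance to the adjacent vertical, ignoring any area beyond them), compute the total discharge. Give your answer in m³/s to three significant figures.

w_1 = (1.5 − 0.0)/2 = 0.75 m; q_1 = 0.26 × 0.30 × 0.75 = 0.05850 m³/s
w_2 = (3.3 − 0.0)/2 = 1.65 m; q_2 = 0.58 × 0.87 × 1.65 = 0.8326 m³/s
w_3 = (8.6 − 1.5)/2 = 3.55 m; q_3 = 0.67 × 1.03 × 3.55 = 2.450 m³/s
w_4 = (11.8 − 3.3)/2 = 4.25 m; q_4 = 0.64 × 1.32 × 4.25 = 3.590 m³/s
w_5 = (13.0 − 8.6)/2 = 2.2 m; q_5 = 0.51 × 0.67 × 2.2 = 0.7517 m³/s
w_6 = (13.0 − 11.8)/2 = 0.6 m; q_6 = 0.28 × 0.28 × 0.6 = 0.04704 m³/s
Q = Σ qᵢ = 7.730 m³/s

7.73 m³/s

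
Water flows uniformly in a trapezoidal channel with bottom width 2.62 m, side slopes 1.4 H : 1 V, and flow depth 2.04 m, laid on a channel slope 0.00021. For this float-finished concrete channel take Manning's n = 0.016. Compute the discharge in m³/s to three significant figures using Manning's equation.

11.2 m³/s

A = (b + z·y)·y = (2.62 + 1.4×2.04)×2.04 = 11.17 m²
P = b + 2y√(1+z²) = 2.62 + 2×2.04×√(1+1.4²) = 9.639 m
R = A/P = 11.17/9.639 = 1.159 m
Q = (1/n)·A·R^(2/3)·S^(1/2) = (1/0.016) × 11.17 × 1.159^(2/3) × 0.00021^(1/2) = 11.16 m³/s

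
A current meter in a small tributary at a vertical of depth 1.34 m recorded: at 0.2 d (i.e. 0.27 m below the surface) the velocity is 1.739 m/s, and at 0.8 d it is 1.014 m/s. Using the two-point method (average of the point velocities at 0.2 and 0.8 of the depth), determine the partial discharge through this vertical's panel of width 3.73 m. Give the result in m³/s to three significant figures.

v̄ = (1.739 + 1.014) / 2 = 1.377 m/s
q = v̄ × d × w = 1.377 × 1.34 × 3.73 = 6.880 m³/s

6.88 m³/s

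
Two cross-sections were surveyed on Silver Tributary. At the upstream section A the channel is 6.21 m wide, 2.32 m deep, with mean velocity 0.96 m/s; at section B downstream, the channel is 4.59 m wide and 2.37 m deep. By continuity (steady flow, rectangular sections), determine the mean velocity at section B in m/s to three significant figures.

Q = A₁V₁ = (6.21×2.32) × 0.96 = 13.83 m³/s
A₂ = 4.59 × 2.37 = 10.88 m²
V₂ = Q/A₂ = 13.83/10.88 = 1.271 m/s

1.27 m/s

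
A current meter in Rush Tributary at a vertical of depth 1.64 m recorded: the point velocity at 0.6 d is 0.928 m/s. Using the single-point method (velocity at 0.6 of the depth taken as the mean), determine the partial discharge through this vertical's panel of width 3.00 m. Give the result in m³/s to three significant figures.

4.57 m³/s

v̄ = v₀.₆ = 0.928 m/s
q = v̄ × d × w = 0.9280 × 1.64 × 3.00 = 4.566 m³/s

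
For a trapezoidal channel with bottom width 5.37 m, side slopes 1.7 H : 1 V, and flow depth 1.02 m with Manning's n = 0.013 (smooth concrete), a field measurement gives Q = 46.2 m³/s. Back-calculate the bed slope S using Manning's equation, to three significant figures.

A = (b + z·y)·y = (5.37 + 1.7×1.02)×1.02 = 7.246 m²
P = b + 2y√(1+z²) = 5.37 + 2×1.02×√(1+1.7²) = 9.394 m
R = A/P = 7.246/9.394 = 0.7714 m
S = (Q·n / (1·A·R^(2/3)))² = (46.2×0.013 / (1×7.246×0.8411))² = 0.009711

0.00971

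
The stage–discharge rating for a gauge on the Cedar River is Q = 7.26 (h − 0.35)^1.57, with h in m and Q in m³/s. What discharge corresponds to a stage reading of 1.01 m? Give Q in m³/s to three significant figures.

3.78 m³/s

Q = 7.26 × (1.01 − 0.35)^1.57 = 7.26 × 0.66^1.57 = 3.781 m³/s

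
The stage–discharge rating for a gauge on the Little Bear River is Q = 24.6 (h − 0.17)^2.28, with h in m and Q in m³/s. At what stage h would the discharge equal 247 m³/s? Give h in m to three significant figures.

h − h₀ = (Q/C)^(1/b) = (247/24.6)^(1/2.28) = 2.750 m
h = 0.17 + 2.750 = 2.920 m

2.92 m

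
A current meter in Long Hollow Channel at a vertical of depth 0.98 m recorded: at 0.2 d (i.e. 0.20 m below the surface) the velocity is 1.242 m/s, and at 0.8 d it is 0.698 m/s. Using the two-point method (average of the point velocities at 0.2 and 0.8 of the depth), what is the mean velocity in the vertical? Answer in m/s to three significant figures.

0.970 m/s

v̄ = (1.242 + 0.698) / 2 = 0.9700 m/s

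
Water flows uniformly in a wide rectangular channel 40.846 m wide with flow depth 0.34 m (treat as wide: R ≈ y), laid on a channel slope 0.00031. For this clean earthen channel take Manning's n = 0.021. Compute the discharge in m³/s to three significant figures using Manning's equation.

A = b·y = 40.846 × 0.34 = 13.89 m²
Wide channel: R ≈ y = 0.34 m
Q = (1/n)·A·R^(2/3)·S^(1/2) = (1/0.021) × 13.89 × 0.3400^(2/3) × 0.00031^(1/2) = 5.672 m³/s

5.67 m³/s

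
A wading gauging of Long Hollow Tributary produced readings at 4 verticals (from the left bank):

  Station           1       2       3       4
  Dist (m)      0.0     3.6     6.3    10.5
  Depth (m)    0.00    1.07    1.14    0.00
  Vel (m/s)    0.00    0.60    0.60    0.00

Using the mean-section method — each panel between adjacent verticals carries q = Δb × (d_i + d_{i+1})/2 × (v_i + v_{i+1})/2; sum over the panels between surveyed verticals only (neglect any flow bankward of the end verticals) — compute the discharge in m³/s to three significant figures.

Panel 1-2: Δb = 3.6 m, d̄ = (0.00+1.07)/2 = 0.535, v̄ = (0.00+0.60)/2 = 0.3 → q = 3.6×0.535×0.3 = 0.5778 m³/s
Panel 2-3: Δb = 2.7 m, d̄ = (1.07+1.14)/2 = 1.105, v̄ = (0.60+0.60)/2 = 0.6 → q = 2.7×1.105×0.6 = 1.790 m³/s
Panel 3-4: Δb = 4.2 m, d̄ = (1.14+0.00)/2 = 0.57, v̄ = (0.60+0.00)/2 = 0.3 → q = 4.2×0.57×0.3 = 0.7182 m³/s
Q = Σ q = 3.086 m³/s

3.09 m³/s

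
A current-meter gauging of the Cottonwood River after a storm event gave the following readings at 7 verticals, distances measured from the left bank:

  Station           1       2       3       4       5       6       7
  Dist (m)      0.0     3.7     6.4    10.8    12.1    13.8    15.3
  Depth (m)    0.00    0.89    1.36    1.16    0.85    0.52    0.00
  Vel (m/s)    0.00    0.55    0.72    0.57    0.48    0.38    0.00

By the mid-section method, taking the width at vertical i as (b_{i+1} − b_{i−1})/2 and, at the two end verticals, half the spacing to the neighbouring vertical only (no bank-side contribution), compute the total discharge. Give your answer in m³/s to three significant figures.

7.86 m³/s

w_2 = (6.4 − 0.0)/2 = 3.2 m; q_2 = 0.55 × 0.89 × 3.2 = 1.566 m³/s
w_3 = (10.8 − 3.7)/2 = 3.55 m; q_3 = 0.72 × 1.36 × 3.55 = 3.476 m³/s
w_4 = (12.1 − 6.4)/2 = 2.85 m; q_4 = 0.57 × 1.16 × 2.85 = 1.884 m³/s
w_5 = (13.8 − 10.8)/2 = 1.5 m; q_5 = 0.48 × 0.85 × 1.5 = 0.6120 m³/s
w_6 = (15.3 − 12.1)/2 = 1.6 m; q_6 = 0.38 × 0.52 × 1.6 = 0.3162 m³/s
Stations 1, 7 contribute zero (depth or velocity is 0).
Q = Σ qᵢ = 7.855 m³/s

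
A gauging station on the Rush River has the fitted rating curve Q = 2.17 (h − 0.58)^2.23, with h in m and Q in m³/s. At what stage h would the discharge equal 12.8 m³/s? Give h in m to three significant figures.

2.80 m

h − h₀ = (Q/C)^(1/b) = (12.8/2.17)^(1/2.23) = 2.216 m
h = 0.58 + 2.216 = 2.796 m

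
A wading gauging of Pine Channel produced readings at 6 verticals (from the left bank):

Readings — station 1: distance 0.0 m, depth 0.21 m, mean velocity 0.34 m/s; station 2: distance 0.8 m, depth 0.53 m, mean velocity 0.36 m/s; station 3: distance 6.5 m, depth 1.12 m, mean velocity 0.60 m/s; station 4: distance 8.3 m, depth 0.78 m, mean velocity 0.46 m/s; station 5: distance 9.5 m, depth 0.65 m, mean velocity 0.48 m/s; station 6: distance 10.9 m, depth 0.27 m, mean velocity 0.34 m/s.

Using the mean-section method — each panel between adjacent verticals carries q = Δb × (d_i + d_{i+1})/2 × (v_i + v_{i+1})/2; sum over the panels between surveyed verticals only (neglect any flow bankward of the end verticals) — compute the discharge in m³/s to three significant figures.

3.93 m³/s

Panel 1-2: Δb = 0.8 m, d̄ = (0.21+0.53)/2 = 0.37, v̄ = (0.34+0.36)/2 = 0.35 → q = 0.8×0.37×0.35 = 0.1036 m³/s
Panel 2-3: Δb = 5.7 m, d̄ = (0.53+1.12)/2 = 0.825, v̄ = (0.36+0.60)/2 = 0.48 → q = 5.7×0.825×0.48 = 2.257 m³/s
Panel 3-4: Δb = 1.8 m, d̄ = (1.12+0.78)/2 = 0.95, v̄ = (0.60+0.46)/2 = 0.53 → q = 1.8×0.95×0.53 = 0.9063 m³/s
Panel 4-5: Δb = 1.2 m, d̄ = (0.78+0.65)/2 = 0.715, v̄ = (0.46+0.48)/2 = 0.47 → q = 1.2×0.715×0.47 = 0.4033 m³/s
Panel 5-6: Δb = 1.4 m, d̄ = (0.65+0.27)/2 = 0.46, v̄ = (0.48+0.34)/2 = 0.41 → q = 1.4×0.46×0.41 = 0.2640 m³/s
Q = Σ q = 3.934 m³/s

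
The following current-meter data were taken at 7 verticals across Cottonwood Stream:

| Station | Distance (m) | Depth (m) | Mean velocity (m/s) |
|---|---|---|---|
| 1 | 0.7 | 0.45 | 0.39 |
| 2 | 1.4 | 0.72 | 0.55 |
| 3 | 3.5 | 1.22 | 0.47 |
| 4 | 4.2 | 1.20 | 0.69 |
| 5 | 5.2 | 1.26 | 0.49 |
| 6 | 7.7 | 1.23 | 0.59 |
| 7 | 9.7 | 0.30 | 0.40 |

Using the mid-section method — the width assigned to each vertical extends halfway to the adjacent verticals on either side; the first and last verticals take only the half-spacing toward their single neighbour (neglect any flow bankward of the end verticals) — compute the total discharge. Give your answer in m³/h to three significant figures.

w_1 = (1.4 − 0.7)/2 = 0.35 m; q_1 = 0.39 × 0.45 × 0.35 = 0.06143 m³/s
w_2 = (3.5 − 0.7)/2 = 1.4 m; q_2 = 0.55 × 0.72 × 1.4 = 0.5544 m³/s
w_3 = (4.2 − 1.4)/2 = 1.4 m; q_3 = 0.47 × 1.22 × 1.4 = 0.8028 m³/s
w_4 = (5.2 − 3.5)/2 = 0.85 m; q_4 = 0.69 × 1.20 × 0.85 = 0.7038 m³/s
w_5 = (7.7 − 4.2)/2 = 1.75 m; q_5 = 0.49 × 1.26 × 1.75 = 1.080 m³/s
w_6 = (9.7 − 5.2)/2 = 2.25 m; q_6 = 0.59 × 1.23 × 2.25 = 1.633 m³/s
w_7 = (9.7 − 7.7)/2 = 1 m; q_7 = 0.40 × 0.30 × 1 = 0.1200 m³/s
Q = Σ qᵢ = 4.956 m³/s
= 4.956 × 3600 = 17840 m³/h

17800 m³/h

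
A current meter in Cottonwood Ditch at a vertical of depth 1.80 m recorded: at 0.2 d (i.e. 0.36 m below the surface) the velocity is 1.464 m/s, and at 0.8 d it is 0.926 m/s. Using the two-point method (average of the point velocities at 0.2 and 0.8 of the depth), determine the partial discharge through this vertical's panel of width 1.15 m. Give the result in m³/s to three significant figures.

2.47 m³/s

v̄ = (1.464 + 0.926) / 2 = 1.195 m/s
q = v̄ × d × w = 1.195 × 1.80 × 1.15 = 2.474 m³/s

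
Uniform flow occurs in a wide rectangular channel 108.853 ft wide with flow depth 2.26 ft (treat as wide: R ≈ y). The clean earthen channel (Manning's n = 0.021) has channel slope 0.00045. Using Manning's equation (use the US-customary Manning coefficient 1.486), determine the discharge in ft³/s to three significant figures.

A = b·y = 108.853 × 2.26 = 246.0 ft²
Wide channel: R ≈ y = 2.26 ft
Q = (1.486/n)·A·R^(2/3)·S^(1/2) = (1.486/0.021) × 246.0 × 2.260^(2/3) × 0.00045^(1/2) = 636.0 ft³/s

636 ft³/s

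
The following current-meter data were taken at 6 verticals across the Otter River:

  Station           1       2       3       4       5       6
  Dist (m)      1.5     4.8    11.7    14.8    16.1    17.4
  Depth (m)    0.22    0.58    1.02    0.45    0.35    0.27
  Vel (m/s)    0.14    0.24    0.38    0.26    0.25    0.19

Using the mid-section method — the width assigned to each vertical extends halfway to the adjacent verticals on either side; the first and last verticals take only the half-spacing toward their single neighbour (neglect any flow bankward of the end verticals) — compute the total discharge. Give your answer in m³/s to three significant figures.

3.10 m³/s

w_1 = (4.8 − 1.5)/2 = 1.65 m; q_1 = 0.14 × 0.22 × 1.65 = 0.05082 m³/s
w_2 = (11.7 − 1.5)/2 = 5.1 m; q_2 = 0.24 × 0.58 × 5.1 = 0.7099 m³/s
w_3 = (14.8 − 4.8)/2 = 5 m; q_3 = 0.38 × 1.02 × 5 = 1.938 m³/s
w_4 = (16.1 − 11.7)/2 = 2.2 m; q_4 = 0.26 × 0.45 × 2.2 = 0.2574 m³/s
w_5 = (17.4 − 14.8)/2 = 1.3 m; q_5 = 0.25 × 0.35 × 1.3 = 0.1138 m³/s
w_6 = (17.4 − 16.1)/2 = 0.65 m; q_6 = 0.19 × 0.27 × 0.65 = 0.03335 m³/s
Q = Σ qᵢ = 3.103 m³/s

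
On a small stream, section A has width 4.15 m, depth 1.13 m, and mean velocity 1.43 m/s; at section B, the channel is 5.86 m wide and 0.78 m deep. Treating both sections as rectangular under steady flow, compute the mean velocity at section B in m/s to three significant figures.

Q = A₁V₁ = (4.15×1.13) × 1.43 = 6.706 m³/s
A₂ = 5.86 × 0.78 = 4.571 m²
V₂ = Q/A₂ = 6.706/4.571 = 1.467 m/s

1.47 m/s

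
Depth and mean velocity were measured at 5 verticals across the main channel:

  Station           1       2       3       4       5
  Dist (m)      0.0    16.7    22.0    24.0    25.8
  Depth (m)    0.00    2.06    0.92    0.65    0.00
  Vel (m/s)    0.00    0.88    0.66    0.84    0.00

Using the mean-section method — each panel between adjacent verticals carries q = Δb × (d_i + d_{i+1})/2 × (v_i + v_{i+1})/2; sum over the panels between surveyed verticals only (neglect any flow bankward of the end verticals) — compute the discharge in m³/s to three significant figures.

15.1 m³/s

Panel 1-2: Δb = 16.7 m, d̄ = (0.00+2.06)/2 = 1.03, v̄ = (0.00+0.88)/2 = 0.44 → q = 16.7×1.03×0.44 = 7.568 m³/s
Panel 2-3: Δb = 5.3 m, d̄ = (2.06+0.92)/2 = 1.49, v̄ = (0.88+0.66)/2 = 0.77 → q = 5.3×1.49×0.77 = 6.081 m³/s
Panel 3-4: Δb = 2 m, d̄ = (0.92+0.65)/2 = 0.785, v̄ = (0.66+0.84)/2 = 0.75 → q = 2×0.785×0.75 = 1.178 m³/s
Panel 4-5: Δb = 1.8 m, d̄ = (0.65+0.00)/2 = 0.325, v̄ = (0.84+0.00)/2 = 0.42 → q = 1.8×0.325×0.42 = 0.2457 m³/s
Q = Σ q = 15.07 m³/s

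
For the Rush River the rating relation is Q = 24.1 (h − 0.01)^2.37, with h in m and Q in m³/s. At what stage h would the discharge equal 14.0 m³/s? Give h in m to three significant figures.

0.805 m

h − h₀ = (Q/C)^(1/b) = (14.0/24.1)^(1/2.37) = 0.7952 m
h = 0.01 + 0.7952 = 0.8052 m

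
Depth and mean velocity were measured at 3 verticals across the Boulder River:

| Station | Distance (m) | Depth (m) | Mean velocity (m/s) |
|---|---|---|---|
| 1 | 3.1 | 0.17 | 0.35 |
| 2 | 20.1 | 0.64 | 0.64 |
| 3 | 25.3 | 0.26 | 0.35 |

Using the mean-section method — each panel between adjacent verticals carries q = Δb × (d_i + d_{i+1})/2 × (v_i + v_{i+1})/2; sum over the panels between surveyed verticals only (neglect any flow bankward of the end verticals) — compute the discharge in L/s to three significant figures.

4570 L/s

Panel 1-2: Δb = 17 m, d̄ = (0.17+0.64)/2 = 0.405, v̄ = (0.35+0.64)/2 = 0.495 → q = 17×0.405×0.495 = 3.408 m³/s
Panel 2-3: Δb = 5.2 m, d̄ = (0.64+0.26)/2 = 0.45, v̄ = (0.64+0.35)/2 = 0.495 → q = 5.2×0.45×0.495 = 1.158 m³/s
Q = Σ q = 4.566 m³/s
= 4.566 × 1000 = 4566 L/s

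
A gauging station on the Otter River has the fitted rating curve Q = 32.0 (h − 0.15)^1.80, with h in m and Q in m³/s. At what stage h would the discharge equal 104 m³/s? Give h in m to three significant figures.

h − h₀ = (Q/C)^(1/b) = (104/32.0)^(1/1.80) = 1.925 m
h = 0.15 + 1.925 = 2.075 m

2.07 m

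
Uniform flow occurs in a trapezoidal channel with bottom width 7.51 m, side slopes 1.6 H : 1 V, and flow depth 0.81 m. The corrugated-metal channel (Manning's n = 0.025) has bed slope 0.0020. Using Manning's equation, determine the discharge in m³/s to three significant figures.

9.82 m³/s

A = (b + z·y)·y = (7.51 + 1.6×0.81)×0.81 = 7.133 m²
P = b + 2y√(1+z²) = 7.51 + 2×0.81×√(1+1.6²) = 10.57 m
R = A/P = 7.133/10.57 = 0.6750 m
Q = (1/n)·A·R^(2/3)·S^(1/2) = (1/0.025) × 7.133 × 0.6750^(2/3) × 0.0020^(1/2) = 9.819 m³/s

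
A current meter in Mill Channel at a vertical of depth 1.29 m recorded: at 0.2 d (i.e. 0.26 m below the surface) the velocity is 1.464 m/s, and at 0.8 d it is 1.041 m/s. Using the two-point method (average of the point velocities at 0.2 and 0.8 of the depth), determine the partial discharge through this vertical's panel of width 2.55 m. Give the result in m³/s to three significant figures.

v̄ = (1.464 + 1.041) / 2 = 1.253 m/s
q = v̄ × d × w = 1.253 × 1.29 × 2.55 = 4.120 m³/s

4.12 m³/s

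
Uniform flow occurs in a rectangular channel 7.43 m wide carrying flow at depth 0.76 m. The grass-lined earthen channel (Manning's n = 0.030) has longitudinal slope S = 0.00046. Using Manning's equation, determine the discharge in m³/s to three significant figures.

A = b·y = 7.43 × 0.76 = 5.647 m²
P = b + 2y = 7.43 + 2×0.76 = 8.950 m
R = A/P = 5.647/8.950 = 0.6309 m
Q = (1/n)·A·R^(2/3)·S^(1/2) = (1/0.030) × 5.647 × 0.6309^(2/3) × 0.00046^(1/2) = 2.970 m³/s

2.97 m³/s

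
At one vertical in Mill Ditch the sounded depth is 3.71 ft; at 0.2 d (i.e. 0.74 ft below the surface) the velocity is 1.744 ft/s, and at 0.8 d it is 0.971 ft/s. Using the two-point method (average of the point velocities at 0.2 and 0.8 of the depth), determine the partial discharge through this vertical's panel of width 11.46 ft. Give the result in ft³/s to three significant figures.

v̄ = (1.744 + 0.971) / 2 = 1.358 ft/s
q = v̄ × d × w = 1.358 × 3.71 × 11.46 = 57.72 ft³/s

57.7 ft³/s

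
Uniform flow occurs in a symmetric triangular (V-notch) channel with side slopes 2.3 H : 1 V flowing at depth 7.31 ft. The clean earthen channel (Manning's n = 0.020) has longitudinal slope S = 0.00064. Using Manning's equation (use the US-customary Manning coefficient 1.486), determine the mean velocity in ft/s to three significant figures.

4.21 ft/s

A = z·y² = 2.3×7.31² = 122.9 ft²
P = 2y√(1+z²) = 2×7.31×√(1+2.3²) = 36.67 ft
R = A/P = 122.9/36.67 = 3.352 ft
Q = (1.486/n)·A·R^(2/3)·S^(1/2) = (1.486/0.020) × 122.9 × 3.352^(2/3) × 0.00064^(1/2) = 517.4 ft³/s
V = Q/A = 517.4/122.9 = 4.210 ft/s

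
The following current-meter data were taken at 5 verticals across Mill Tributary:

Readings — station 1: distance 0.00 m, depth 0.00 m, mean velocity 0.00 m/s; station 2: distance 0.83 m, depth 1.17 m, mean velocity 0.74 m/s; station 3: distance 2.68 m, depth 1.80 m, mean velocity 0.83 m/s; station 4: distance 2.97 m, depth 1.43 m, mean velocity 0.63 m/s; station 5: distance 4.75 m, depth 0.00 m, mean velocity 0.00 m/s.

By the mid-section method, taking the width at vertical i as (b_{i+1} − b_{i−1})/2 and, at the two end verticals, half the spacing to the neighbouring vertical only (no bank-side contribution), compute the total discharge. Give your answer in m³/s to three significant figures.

w_2 = (2.68 − 0.00)/2 = 1.34 m; q_2 = 0.74 × 1.17 × 1.34 = 1.160 m³/s
w_3 = (2.97 − 0.83)/2 = 1.07 m; q_3 = 0.83 × 1.80 × 1.07 = 1.599 m³/s
w_4 = (4.75 − 2.68)/2 = 1.035 m; q_4 = 0.63 × 1.43 × 1.035 = 0.9324 m³/s
Stations 1, 5 contribute zero (depth or velocity is 0).
Q = Σ qᵢ = 3.691 m³/s

3.69 m³/s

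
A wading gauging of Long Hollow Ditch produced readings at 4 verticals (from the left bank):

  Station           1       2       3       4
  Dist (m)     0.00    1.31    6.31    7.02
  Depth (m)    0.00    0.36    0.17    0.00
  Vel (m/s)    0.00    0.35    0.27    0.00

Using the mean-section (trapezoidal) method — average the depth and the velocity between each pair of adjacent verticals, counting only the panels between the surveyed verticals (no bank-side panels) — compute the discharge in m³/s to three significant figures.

Panel 1-2: Δb = 1.31 m, d̄ = (0.00+0.36)/2 = 0.18, v̄ = (0.00+0.35)/2 = 0.175 → q = 1.31×0.18×0.175 = 0.04127 m³/s
Panel 2-3: Δb = 5 m, d̄ = (0.36+0.17)/2 = 0.265, v̄ = (0.35+0.27)/2 = 0.31 → q = 5×0.265×0.31 = 0.4108 m³/s
Panel 3-4: Δb = 0.71 m, d̄ = (0.17+0.00)/2 = 0.085, v̄ = (0.27+0.00)/2 = 0.135 → q = 0.71×0.085×0.135 = 0.008147 m³/s
Q = Σ q = 0.4602 m³/s

0.460 m³/s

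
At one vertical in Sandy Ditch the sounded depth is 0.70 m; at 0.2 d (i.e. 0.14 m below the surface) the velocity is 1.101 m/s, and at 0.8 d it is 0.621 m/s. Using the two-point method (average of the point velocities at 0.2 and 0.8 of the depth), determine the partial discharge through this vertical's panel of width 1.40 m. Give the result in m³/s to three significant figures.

0.844 m³/s

v̄ = (1.101 + 0.621) / 2 = 0.8610 m/s
q = v̄ × d × w = 0.8610 × 0.70 × 1.40 = 0.8438 m³/s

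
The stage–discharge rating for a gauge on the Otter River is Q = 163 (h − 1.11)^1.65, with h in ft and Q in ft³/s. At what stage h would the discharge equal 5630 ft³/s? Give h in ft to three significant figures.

h − h₀ = (Q/C)^(1/b) = (5630/163)^(1/1.65) = 8.557 ft
h = 1.11 + 8.557 = 9.667 ft

9.67 ft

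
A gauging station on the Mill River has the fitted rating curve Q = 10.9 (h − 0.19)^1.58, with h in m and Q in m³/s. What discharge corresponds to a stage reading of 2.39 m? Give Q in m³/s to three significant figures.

Q = 10.9 × (2.39 − 0.19)^1.58 = 10.9 × 2.2^1.58 = 37.88 m³/s

37.9 m³/s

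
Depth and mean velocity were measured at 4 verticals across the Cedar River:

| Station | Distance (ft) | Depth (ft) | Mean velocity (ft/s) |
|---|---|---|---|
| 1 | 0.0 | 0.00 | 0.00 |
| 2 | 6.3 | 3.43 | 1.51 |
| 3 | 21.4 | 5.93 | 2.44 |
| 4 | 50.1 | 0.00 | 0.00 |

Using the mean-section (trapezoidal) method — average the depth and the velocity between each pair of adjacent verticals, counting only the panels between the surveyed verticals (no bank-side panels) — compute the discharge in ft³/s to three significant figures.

252 ft³/s

Panel 1-2: Δb = 6.3 ft, d̄ = (0.00+3.43)/2 = 1.715, v̄ = (0.00+1.51)/2 = 0.755 → q = 6.3×1.715×0.755 = 8.157 ft³/s
Panel 2-3: Δb = 15.1 ft, d̄ = (3.43+5.93)/2 = 4.68, v̄ = (1.51+2.44)/2 = 1.975 → q = 15.1×4.68×1.975 = 139.6 ft³/s
Panel 3-4: Δb = 28.7 ft, d̄ = (5.93+0.00)/2 = 2.965, v̄ = (2.44+0.00)/2 = 1.22 → q = 28.7×2.965×1.22 = 103.8 ft³/s
Q = Σ q = 251.5 ft³/s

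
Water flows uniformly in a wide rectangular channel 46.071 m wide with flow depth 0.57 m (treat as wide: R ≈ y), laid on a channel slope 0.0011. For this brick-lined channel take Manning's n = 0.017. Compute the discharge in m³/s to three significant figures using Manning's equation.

A = b·y = 46.071 × 0.57 = 26.26 m²
Wide channel: R ≈ y = 0.57 m
Q = (1/n)·A·R^(2/3)·S^(1/2) = (1/0.017) × 26.26 × 0.5700^(2/3) × 0.0011^(1/2) = 35.22 m³/s

35.2 m³/s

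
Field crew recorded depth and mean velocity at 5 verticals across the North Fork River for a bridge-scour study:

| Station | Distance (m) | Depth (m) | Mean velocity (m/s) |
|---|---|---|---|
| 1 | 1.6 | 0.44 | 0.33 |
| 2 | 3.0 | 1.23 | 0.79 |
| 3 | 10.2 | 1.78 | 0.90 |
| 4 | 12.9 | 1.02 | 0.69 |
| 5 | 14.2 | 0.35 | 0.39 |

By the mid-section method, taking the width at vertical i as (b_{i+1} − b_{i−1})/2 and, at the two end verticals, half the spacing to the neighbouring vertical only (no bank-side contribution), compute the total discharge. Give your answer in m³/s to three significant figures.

13.7 m³/s

w_1 = (3.0 − 1.6)/2 = 0.7 m; q_1 = 0.33 × 0.44 × 0.7 = 0.1016 m³/s
w_2 = (10.2 − 1.6)/2 = 4.3 m; q_2 = 0.79 × 1.23 × 4.3 = 4.178 m³/s
w_3 = (12.9 − 3.0)/2 = 4.95 m; q_3 = 0.90 × 1.78 × 4.95 = 7.930 m³/s
w_4 = (14.2 − 10.2)/2 = 2 m; q_4 = 0.69 × 1.02 × 2 = 1.408 m³/s
w_5 = (14.2 − 12.9)/2 = 0.65 m; q_5 = 0.39 × 0.35 × 0.65 = 0.08873 m³/s
Q = Σ qᵢ = 13.71 m³/s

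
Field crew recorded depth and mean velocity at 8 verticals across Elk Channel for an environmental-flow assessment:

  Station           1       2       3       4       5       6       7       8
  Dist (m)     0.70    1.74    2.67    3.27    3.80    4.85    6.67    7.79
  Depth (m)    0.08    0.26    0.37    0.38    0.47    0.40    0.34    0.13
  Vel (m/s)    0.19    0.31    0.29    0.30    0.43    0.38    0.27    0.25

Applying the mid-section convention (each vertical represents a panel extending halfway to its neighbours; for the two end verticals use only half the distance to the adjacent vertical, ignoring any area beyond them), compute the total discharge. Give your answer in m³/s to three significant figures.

w_1 = (1.74 − 0.70)/2 = 0.52 m; q_1 = 0.19 × 0.08 × 0.52 = 0.007904 m³/s
w_2 = (2.67 − 0.70)/2 = 0.985 m; q_2 = 0.31 × 0.26 × 0.985 = 0.07939 m³/s
w_3 = (3.27 − 1.74)/2 = 0.765 m; q_3 = 0.29 × 0.37 × 0.765 = 0.08208 m³/s
w_4 = (3.80 − 2.67)/2 = 0.565 m; q_4 = 0.30 × 0.38 × 0.565 = 0.06441 m³/s
w_5 = (4.85 − 3.27)/2 = 0.79 m; q_5 = 0.43 × 0.47 × 0.79 = 0.1597 m³/s
w_6 = (6.67 − 3.80)/2 = 1.435 m; q_6 = 0.38 × 0.40 × 1.435 = 0.2181 m³/s
w_7 = (7.79 − 4.85)/2 = 1.47 m; q_7 = 0.27 × 0.34 × 1.47 = 0.1349 m³/s
w_8 = (7.79 − 6.67)/2 = 0.56 m; q_8 = 0.25 × 0.13 × 0.56 = 0.01820 m³/s
Q = Σ qᵢ = 0.7647 m³/s

0.765 m³/s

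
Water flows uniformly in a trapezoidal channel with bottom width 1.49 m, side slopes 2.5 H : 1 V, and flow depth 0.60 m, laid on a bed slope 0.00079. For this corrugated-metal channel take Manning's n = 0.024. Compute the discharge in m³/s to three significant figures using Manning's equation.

1.10 m³/s

A = (b + z·y)·y = (1.49 + 2.5×0.60)×0.60 = 1.794 m²
P = b + 2y√(1+z²) = 1.49 + 2×0.60×√(1+2.5²) = 4.721 m
R = A/P = 1.794/4.721 = 0.3800 m
Q = (1/n)·A·R^(2/3)·S^(1/2) = (1/0.024) × 1.794 × 0.3800^(2/3) × 0.00079^(1/2) = 1.102 m³/s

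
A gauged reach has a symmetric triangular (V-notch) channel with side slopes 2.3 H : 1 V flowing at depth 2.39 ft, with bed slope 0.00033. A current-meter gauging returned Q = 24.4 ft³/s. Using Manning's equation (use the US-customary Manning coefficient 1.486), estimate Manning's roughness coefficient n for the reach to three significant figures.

A = z·y² = 2.3×2.39² = 13.14 ft²
P = 2y√(1+z²) = 2×2.39×√(1+2.3²) = 11.99 ft
R = A/P = 13.14/11.99 = 1.096 ft
n = (1.486/Q)·A·R^(2/3)·S^(1/2) = (1.486/24.4) × 13.14 × 1.063 × 0.01817 = 0.01545

0.0154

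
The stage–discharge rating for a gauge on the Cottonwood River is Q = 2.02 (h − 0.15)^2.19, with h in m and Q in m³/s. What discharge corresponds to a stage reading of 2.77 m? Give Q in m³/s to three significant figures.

Q = 2.02 × (2.77 − 0.15)^2.19 = 2.02 × 2.62^2.19 = 16.65 m³/s

16.7 m³/s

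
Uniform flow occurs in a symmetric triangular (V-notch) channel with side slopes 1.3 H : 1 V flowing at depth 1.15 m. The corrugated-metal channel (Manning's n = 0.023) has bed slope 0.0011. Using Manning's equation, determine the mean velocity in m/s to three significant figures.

A = z·y² = 1.3×1.15² = 1.719 m²
P = 2y√(1+z²) = 2×1.15×√(1+1.3²) = 3.772 m
R = A/P = 1.719/3.772 = 0.4558 m
Q = (1/n)·A·R^(2/3)·S^(1/2) = (1/0.023) × 1.719 × 0.4558^(2/3) × 0.0011^(1/2) = 1.468 m³/s
V = Q/A = 1.468/1.719 = 0.8540 m/s

0.854 m/s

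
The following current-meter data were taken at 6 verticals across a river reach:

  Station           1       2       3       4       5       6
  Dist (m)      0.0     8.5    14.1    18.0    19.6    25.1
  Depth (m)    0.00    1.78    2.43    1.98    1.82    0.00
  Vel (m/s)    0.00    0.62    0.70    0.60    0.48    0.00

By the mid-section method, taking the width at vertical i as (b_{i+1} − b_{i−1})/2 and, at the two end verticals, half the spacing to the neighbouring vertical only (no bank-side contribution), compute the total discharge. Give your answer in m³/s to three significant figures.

w_2 = (14.1 − 0.0)/2 = 7.05 m; q_2 = 0.62 × 1.78 × 7.05 = 7.780 m³/s
w_3 = (18.0 − 8.5)/2 = 4.75 m; q_3 = 0.70 × 2.43 × 4.75 = 8.080 m³/s
w_4 = (19.6 − 14.1)/2 = 2.75 m; q_4 = 0.60 × 1.98 × 2.75 = 3.267 m³/s
w_5 = (25.1 − 18.0)/2 = 3.55 m; q_5 = 0.48 × 1.82 × 3.55 = 3.101 m³/s
Stations 1, 6 contribute zero (depth or velocity is 0).
Q = Σ qᵢ = 22.23 m³/s

22.2 m³/s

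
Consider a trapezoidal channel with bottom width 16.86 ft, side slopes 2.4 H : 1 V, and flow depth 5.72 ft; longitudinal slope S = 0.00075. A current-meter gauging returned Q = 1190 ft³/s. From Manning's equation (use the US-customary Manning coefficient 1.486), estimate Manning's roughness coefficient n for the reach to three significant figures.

0.0145

A = (b + z·y)·y = (16.86 + 2.4×5.72)×5.72 = 175.0 ft²
P = b + 2y√(1+z²) = 16.86 + 2×5.72×√(1+2.4²) = 46.60 ft
R = A/P = 175.0/46.60 = 3.754 ft
n = (1.486/Q)·A·R^(2/3)·S^(1/2) = (1.486/1190) × 175.0 × 2.416 × 0.02739 = 0.01445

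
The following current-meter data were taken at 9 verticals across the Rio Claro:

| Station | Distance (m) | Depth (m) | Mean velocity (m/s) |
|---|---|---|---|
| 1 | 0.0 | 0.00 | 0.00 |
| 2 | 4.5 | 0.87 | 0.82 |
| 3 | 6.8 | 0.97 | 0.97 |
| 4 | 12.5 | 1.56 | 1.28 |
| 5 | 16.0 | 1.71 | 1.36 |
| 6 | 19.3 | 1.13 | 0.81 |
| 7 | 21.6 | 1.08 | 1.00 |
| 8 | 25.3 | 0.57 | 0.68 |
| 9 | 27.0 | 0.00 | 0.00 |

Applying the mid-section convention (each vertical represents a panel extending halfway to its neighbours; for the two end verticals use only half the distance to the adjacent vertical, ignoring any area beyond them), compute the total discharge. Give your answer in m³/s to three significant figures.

30.1 m³/s

w_2 = (6.8 − 0.0)/2 = 3.4 m; q_2 = 0.82 × 0.87 × 3.4 = 2.426 m³/s
w_3 = (12.5 − 4.5)/2 = 4 m; q_3 = 0.97 × 0.97 × 4 = 3.764 m³/s
w_4 = (16.0 − 6.8)/2 = 4.6 m; q_4 = 1.28 × 1.56 × 4.6 = 9.185 m³/s
w_5 = (19.3 − 12.5)/2 = 3.4 m; q_5 = 1.36 × 1.71 × 3.4 = 7.907 m³/s
w_6 = (21.6 − 16.0)/2 = 2.8 m; q_6 = 0.81 × 1.13 × 2.8 = 2.563 m³/s
w_7 = (25.3 − 19.3)/2 = 3 m; q_7 = 1.00 × 1.08 × 3 = 3.240 m³/s
w_8 = (27.0 − 21.6)/2 = 2.7 m; q_8 = 0.68 × 0.57 × 2.7 = 1.047 m³/s
Stations 1, 9 contribute zero (depth or velocity is 0).
Q = Σ qᵢ = 30.13 m³/s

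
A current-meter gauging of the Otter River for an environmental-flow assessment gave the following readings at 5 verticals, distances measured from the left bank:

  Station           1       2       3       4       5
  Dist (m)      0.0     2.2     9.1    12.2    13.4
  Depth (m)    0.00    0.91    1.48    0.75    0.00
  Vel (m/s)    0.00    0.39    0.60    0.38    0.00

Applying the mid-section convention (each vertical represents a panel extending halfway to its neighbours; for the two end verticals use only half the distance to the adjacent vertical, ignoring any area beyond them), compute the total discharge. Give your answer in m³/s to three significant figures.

6.67 m³/s

w_2 = (9.1 − 0.0)/2 = 4.55 m; q_2 = 0.39 × 0.91 × 4.55 = 1.615 m³/s
w_3 = (12.2 − 2.2)/2 = 5 m; q_3 = 0.60 × 1.48 × 5 = 4.440 m³/s
w_4 = (13.4 − 9.1)/2 = 2.15 m; q_4 = 0.38 × 0.75 × 2.15 = 0.6128 m³/s
Stations 1, 5 contribute zero (depth or velocity is 0).
Q = Σ qᵢ = 6.668 m³/s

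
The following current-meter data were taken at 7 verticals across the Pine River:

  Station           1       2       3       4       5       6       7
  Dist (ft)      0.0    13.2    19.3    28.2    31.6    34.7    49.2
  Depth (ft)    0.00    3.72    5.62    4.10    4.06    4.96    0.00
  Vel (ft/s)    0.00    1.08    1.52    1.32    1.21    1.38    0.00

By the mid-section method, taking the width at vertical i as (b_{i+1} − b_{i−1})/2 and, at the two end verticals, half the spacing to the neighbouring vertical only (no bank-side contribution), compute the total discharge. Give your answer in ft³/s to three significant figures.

212 ft³/s

w_2 = (19.3 − 0.0)/2 = 9.65 ft; q_2 = 1.08 × 3.72 × 9.65 = 38.77 ft³/s
w_3 = (28.2 − 13.2)/2 = 7.5 ft; q_3 = 1.52 × 5.62 × 7.5 = 64.07 ft³/s
w_4 = (31.6 − 19.3)/2 = 6.15 ft; q_4 = 1.32 × 4.10 × 6.15 = 33.28 ft³/s
w_5 = (34.7 − 28.2)/2 = 3.25 ft; q_5 = 1.21 × 4.06 × 3.25 = 15.97 ft³/s
w_6 = (49.2 − 31.6)/2 = 8.8 ft; q_6 = 1.38 × 4.96 × 8.8 = 60.23 ft³/s
Stations 1, 7 contribute zero (depth or velocity is 0).
Q = Σ qᵢ = 212.3 ft³/s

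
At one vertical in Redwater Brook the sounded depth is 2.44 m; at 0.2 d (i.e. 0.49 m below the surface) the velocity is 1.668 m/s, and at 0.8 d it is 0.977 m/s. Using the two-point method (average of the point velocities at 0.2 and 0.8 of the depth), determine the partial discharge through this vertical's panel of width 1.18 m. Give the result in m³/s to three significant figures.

v̄ = (1.668 + 0.977) / 2 = 1.323 m/s
q = v̄ × d × w = 1.323 × 2.44 × 1.18 = 3.808 m³/s

3.81 m³/s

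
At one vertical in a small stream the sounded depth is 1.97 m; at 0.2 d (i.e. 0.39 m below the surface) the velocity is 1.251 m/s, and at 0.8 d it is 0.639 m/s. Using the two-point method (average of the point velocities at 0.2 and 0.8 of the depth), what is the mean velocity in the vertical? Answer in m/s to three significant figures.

v̄ = (1.251 + 0.639) / 2 = 0.9450 m/s

0.945 m/s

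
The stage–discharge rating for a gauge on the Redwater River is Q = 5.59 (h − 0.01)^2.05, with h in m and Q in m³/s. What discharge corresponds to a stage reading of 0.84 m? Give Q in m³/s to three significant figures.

Q = 5.59 × (0.84 − 0.01)^2.05 = 5.59 × 0.83^2.05 = 3.815 m³/s

3.82 m³/s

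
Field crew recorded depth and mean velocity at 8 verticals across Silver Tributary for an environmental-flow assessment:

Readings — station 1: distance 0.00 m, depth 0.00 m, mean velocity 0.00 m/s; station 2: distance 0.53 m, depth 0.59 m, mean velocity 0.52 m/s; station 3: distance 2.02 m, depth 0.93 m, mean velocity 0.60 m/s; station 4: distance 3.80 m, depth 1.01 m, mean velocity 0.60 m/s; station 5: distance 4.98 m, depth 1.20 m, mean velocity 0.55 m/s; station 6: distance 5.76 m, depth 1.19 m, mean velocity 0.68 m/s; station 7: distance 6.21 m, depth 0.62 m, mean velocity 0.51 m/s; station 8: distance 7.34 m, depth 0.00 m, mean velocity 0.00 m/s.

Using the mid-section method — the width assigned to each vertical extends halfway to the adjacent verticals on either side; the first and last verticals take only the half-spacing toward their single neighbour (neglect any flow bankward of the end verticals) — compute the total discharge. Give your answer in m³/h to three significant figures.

12600 m³/h

w_2 = (2.02 − 0.00)/2 = 1.01 m; q_2 = 0.52 × 0.59 × 1.01 = 0.3099 m³/s
w_3 = (3.80 − 0.53)/2 = 1.635 m; q_3 = 0.60 × 0.93 × 1.635 = 0.9123 m³/s
w_4 = (4.98 − 2.02)/2 = 1.48 m; q_4 = 0.60 × 1.01 × 1.48 = 0.8969 m³/s
w_5 = (5.76 − 3.80)/2 = 0.98 m; q_5 = 0.55 × 1.20 × 0.98 = 0.6468 m³/s
w_6 = (6.21 − 4.98)/2 = 0.615 m; q_6 = 0.68 × 1.19 × 0.615 = 0.4977 m³/s
w_7 = (7.34 − 5.76)/2 = 0.79 m; q_7 = 0.51 × 0.62 × 0.79 = 0.2498 m³/s
Stations 1, 8 contribute zero (depth or velocity is 0).
Q = Σ qᵢ = 3.513 m³/s
= 3.513 × 3600 = 12650 m³/h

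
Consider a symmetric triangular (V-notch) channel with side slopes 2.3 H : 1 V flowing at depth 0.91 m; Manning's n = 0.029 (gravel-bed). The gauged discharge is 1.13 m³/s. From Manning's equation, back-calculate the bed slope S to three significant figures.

0.000949

A = z·y² = 2.3×0.91² = 1.905 m²
P = 2y√(1+z²) = 2×0.91×√(1+2.3²) = 4.565 m
R = A/P = 1.905/4.565 = 0.4173 m
S = (Q·n / (1·A·R^(2/3)))² = (1.13×0.029 / (1×1.905×0.5584))² = 0.0009494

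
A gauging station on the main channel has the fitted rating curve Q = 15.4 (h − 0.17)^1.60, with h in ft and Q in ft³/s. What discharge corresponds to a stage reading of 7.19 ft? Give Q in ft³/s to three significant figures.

Q = 15.4 × (7.19 − 0.17)^1.60 = 15.4 × 7.02^1.60 = 348.1 ft³/s

348 ft³/s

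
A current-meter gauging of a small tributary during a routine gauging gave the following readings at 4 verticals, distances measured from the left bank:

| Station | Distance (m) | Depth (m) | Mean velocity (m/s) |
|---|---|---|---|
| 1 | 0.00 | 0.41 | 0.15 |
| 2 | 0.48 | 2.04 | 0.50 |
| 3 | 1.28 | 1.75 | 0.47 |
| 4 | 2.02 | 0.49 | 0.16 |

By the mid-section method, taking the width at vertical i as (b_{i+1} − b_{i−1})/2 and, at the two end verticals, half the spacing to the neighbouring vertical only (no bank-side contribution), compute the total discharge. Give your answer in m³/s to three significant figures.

1.33 m³/s

w_1 = (0.48 − 0.00)/2 = 0.24 m; q_1 = 0.15 × 0.41 × 0.24 = 0.01476 m³/s
w_2 = (1.28 − 0.00)/2 = 0.64 m; q_2 = 0.50 × 2.04 × 0.64 = 0.6528 m³/s
w_3 = (2.02 − 0.48)/2 = 0.77 m; q_3 = 0.47 × 1.75 × 0.77 = 0.6333 m³/s
w_4 = (2.02 − 1.28)/2 = 0.37 m; q_4 = 0.16 × 0.49 × 0.37 = 0.02901 m³/s
Q = Σ qᵢ = 1.330 m³/s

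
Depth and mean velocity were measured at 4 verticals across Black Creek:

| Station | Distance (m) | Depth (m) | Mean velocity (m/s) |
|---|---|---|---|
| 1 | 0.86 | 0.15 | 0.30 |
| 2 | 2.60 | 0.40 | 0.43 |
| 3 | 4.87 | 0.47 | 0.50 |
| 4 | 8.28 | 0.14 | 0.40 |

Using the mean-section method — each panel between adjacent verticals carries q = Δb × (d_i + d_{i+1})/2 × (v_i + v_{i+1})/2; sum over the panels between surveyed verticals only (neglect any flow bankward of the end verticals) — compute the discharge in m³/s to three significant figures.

1.10 m³/s

Panel 1-2: Δb = 1.74 m, d̄ = (0.15+0.40)/2 = 0.275, v̄ = (0.30+0.43)/2 = 0.365 → q = 1.74×0.275×0.365 = 0.1747 m³/s
Panel 2-3: Δb = 2.27 m, d̄ = (0.40+0.47)/2 = 0.435, v̄ = (0.43+0.50)/2 = 0.465 → q = 2.27×0.435×0.465 = 0.4592 m³/s
Panel 3-4: Δb = 3.41 m, d̄ = (0.47+0.14)/2 = 0.305, v̄ = (0.50+0.40)/2 = 0.45 → q = 3.41×0.305×0.45 = 0.4680 m³/s
Q = Σ q = 1.102 m³/s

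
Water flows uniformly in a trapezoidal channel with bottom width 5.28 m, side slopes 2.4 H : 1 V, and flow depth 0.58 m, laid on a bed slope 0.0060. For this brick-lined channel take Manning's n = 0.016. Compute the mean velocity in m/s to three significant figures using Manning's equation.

A = (b + z·y)·y = (5.28 + 2.4×0.58)×0.58 = 3.870 m²
P = b + 2y√(1+z²) = 5.28 + 2×0.58×√(1+2.4²) = 8.296 m
R = A/P = 3.870/8.296 = 0.4665 m
Q = (1/n)·A·R^(2/3)·S^(1/2) = (1/0.016) × 3.870 × 0.4665^(2/3) × 0.0060^(1/2) = 11.27 m³/s
V = Q/A = 11.27/3.870 = 2.912 m/s

2.91 m/s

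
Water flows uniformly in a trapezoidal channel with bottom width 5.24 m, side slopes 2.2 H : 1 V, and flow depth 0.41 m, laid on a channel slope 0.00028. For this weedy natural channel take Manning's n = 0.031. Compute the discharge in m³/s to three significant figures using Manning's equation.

A = (b + z·y)·y = (5.24 + 2.2×0.41)×0.41 = 2.518 m²
P = b + 2y√(1+z²) = 5.24 + 2×0.41×√(1+2.2²) = 7.222 m
R = A/P = 2.518/7.222 = 0.3487 m
Q = (1/n)·A·R^(2/3)·S^(1/2) = (1/0.031) × 2.518 × 0.3487^(2/3) × 0.00028^(1/2) = 0.6734 m³/s

0.673 m³/s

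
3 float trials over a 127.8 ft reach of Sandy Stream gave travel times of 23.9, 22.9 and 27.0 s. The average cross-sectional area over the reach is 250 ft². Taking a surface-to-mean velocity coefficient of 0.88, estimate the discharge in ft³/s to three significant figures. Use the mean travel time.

1140 ft³/s

t̄ = (23.9 + 22.9 + 27.0) / 3 = 24.6 s
v_surface = L / t̄ = 127.8 / 24.6 = 5.195 ft/s
v_mean = 0.88 × 5.195 = 4.572 ft/s
Q = A × v_mean = 250 × 4.572 = 1143 ft³/s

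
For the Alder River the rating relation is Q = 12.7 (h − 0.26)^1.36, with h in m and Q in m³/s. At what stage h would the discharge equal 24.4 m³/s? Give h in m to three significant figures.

h − h₀ = (Q/C)^(1/b) = (24.4/12.7)^(1/1.36) = 1.616 m
h = 0.26 + 1.616 = 1.876 m

1.88 m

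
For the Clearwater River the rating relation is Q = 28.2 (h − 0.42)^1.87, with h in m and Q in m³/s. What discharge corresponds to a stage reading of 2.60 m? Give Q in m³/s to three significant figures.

121 m³/s

Q = 28.2 × (2.60 − 0.42)^1.87 = 28.2 × 2.18^1.87 = 121.1 m³/s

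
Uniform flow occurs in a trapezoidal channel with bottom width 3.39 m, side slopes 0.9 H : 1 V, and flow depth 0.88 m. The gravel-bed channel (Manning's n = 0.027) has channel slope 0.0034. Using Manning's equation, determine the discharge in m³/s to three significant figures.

A = (b + z·y)·y = (3.39 + 0.9×0.88)×0.88 = 3.680 m²
P = b + 2y√(1+z²) = 3.39 + 2×0.88×√(1+0.9²) = 5.758 m
R = A/P = 3.680/5.758 = 0.6392 m
Q = (1/n)·A·R^(2/3)·S^(1/2) = (1/0.027) × 3.680 × 0.6392^(2/3) × 0.0034^(1/2) = 5.897 m³/s

5.90 m³/s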